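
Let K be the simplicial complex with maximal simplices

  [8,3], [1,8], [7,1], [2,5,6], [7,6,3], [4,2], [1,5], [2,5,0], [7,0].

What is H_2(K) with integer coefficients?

Take the total order 0 < 1 < 2 < 3 < 4 < 5 < 6 < 7 < 8 on the vertex set. Then K (dimension 2) consists of the simplices:

  0-simplices (9): [0], [1], [2], [3], [4], [5], [6], [7], [8]
  1-simplices (14): [0,2], [0,5], [0,7], [1,5], [1,7], [1,8], [2,4], [2,5], [2,6], [3,6], [3,7], [3,8], [5,6], [6,7]
  2-simplices (3): [0,2,5], [2,5,6], [3,6,7]

giving chain groups C_0 ≅ Z^9, C_1 ≅ Z^14, C_2 ≅ Z^3.

∂_1: C_1 → C_0 maps an edge to its endpoints' difference, ∂[p,q] = q − p.
This gives a 9×14 integer matrix of rank 8; reducing to Smith normal form yields diagonal entries (1,1,1,1,1,1,1,1).

Boundary ∂_2: C_2 → C_1 acts by ∂[p,q,r] = [q,r] − [p,r] + [p,q]. For instance
  ∂[2,5,6] = [5,6] − [2,6] + [2,5],
  ∂[0,2,5] = [2,5] − [0,5] + [0,2].
The resulting 14×3 matrix has rank 3, and its Smith normal form has invariant factors (1,1,1).

From H_k ≅ ker(∂_k) / im(∂_{k+1}) we obtain:

  H_2: rank ker ∂_2 − rank ∂_3 = (3 − 3) − 0 = 0, and there is no ∂_3, so H_2 = 0.

H_2 ≅ 0.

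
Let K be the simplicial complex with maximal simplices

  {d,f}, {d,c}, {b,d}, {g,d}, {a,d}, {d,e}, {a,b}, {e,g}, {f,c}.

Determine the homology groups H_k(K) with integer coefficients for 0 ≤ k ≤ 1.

Fix the vertex order a < b < c < d < e < f < g and write every simplex with vertices in increasing order. Then dim K = 1 and the simplices of K are:

  0-simplices (7): a, b, c, d, e, f, g
  1-simplices (9): ab, ad, bd, cd, cf, de, df, dg, eg

Hence C_0 ≅ Z^7, C_1 ≅ Z^9.

∂_1: C_1 → C_0 maps an edge to its endpoints' difference, ∂[p,q] = q − p. For instance
  ∂ab = b − a.
This gives a 7×9 integer matrix of rank 6; reducing to Smith normal form yields diagonal entries (1,1,1,1,1,1).

Now H_k = ker ∂_k / im ∂_{k+1}, so:

  H_0: rank C_0 − rank ∂_1 = 7 − 6 = 1, and the invariant factors of ∂_1 are all 1, so H_0 ≅ Z.
  H_1: rank ker ∂_1 − rank ∂_2 = (9 − 6) − 0 = 3, and there is no ∂_2, so H_1 ≅ Z^3.

(K is a triangulation of a wedge of 3 circles.)

H_0 ≅ Z,  H_1 ≅ Z^3.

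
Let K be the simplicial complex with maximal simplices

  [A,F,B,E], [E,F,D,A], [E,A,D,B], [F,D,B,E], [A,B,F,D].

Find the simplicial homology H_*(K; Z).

Order the vertices as A < B < D < E < F. Listing each simplex with vertices in this order, K has dimension 3 with simplices:

  0-simplices (5): A, B, D, E, F
  1-simplices (10): AB, AD, AE, AF, BD, BE, BF, DE, DF, EF
  2-simplices (10): ABD, ABE, ABF, ADE, ADF, AEF, BDE, BDF, BEF, DEF
  3-simplices (5): ABDE, ABDF, ABEF, ADEF, BDEF

Hence C_0 ≅ Z^5, C_1 ≅ Z^10, C_2 ≅ Z^10, C_3 ≅ Z^5.

The boundary map ∂_1: C_1 → C_0 is given by ∂[p,q] = [q] − [p].
As a 5×10 matrix over Z this has rank 4, with invariant factors (1,1,1,1).

The boundary map ∂_2: C_2 → C_1 sends each 2-simplex [p,q,r] to [q,r] − [p,r] + [p,q]. For instance
  ∂ABD = BD − AD + AB,
  ∂BDE = DE − BE + BD.
The 10×10 boundary matrix has rank 6 and Smith normal form diag(1,1,1,1,1,1).

∂_3: C_3 → C_2 sends each 3-simplex σ to the alternating sum Σ_i (−1)^i (σ with its i-th vertex removed). For instance
  ∂ABDF = BDF − ADF + ABF − ABD,
  ∂ABDE = BDE − ADE + ABE − ABD.
As a 10×5 matrix over Z this has rank 4, with invariant factors (1,1,1,1).

Computing H_k = (kernel of ∂_k) / (image of ∂_{k+1}):

  H_0: rank C_0 − rank ∂_1 = 5 − 4 = 1, and the invariant factors of ∂_1 are all 1, so H_0 = Z.
  H_1: rank ker ∂_1 − rank ∂_2 = (10 − 4) − 6 = 0, and the invariant factors of ∂_2 are all 1, so H_1 = 0.
  H_2: rank ker ∂_2 − rank ∂_3 = (10 − 6) − 4 = 0, and the invariant factors of ∂_3 are all 1, so H_2 = 0.
  H_3: rank ker ∂_3 − rank ∂_4 = (5 − 4) − 0 = 1, and there is no ∂_4, so H_3 = Z.

H_0 ≅ Z,  H_1 = 0,  H_2 = 0,  H_3 ≅ Z.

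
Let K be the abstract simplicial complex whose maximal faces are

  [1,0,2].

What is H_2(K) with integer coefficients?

H_2 = 0.

Fix the vertex order 0 < 1 < 2 and write every simplex with vertices in increasing order. Then dim K = 2 and the simplices of K are:

  0-simplices (3): [0], [1], [2]
  1-simplices (3): [0,1], [0,2], [1,2]
  2-simplices (1): [0,1,2]

so the chain groups are C_0 ≅ Z^3, C_1 ≅ Z^3, C_2 ≅ Z^1.

Boundary ∂_1: C_1 → C_0 maps an edge to its endpoints' difference, ∂[p,q] = q − p.
This gives a 3×3 integer matrix of rank 2; reducing to Smith normal form yields diagonal entries (1,1).

The boundary map ∂_2: C_2 → C_1 maps a triangle to the signed sum of its edges. For instance
  ∂[0,1,2] = [1,2] − [0,2] + [0,1].
As a 3×1 matrix over Z this has rank 1, with invariant factors (1).

From H_k ≅ ker(∂_k) / im(∂_{k+1}) we obtain:

  H_2: rank ker ∂_2 − rank ∂_3 = (1 − 1) − 0 = 0, and there is no ∂_3, so H_2 ≅ 0.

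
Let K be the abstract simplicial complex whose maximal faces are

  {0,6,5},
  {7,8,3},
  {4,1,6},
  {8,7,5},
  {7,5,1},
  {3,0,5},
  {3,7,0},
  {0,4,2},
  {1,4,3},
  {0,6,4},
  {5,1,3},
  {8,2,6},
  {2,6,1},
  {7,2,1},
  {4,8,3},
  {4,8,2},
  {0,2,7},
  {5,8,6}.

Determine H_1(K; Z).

H_1 = Z ⊕ Z_2.

Fix the vertex order 0 < 1 < 2 < 3 < 4 < 5 < 6 < 7 < 8 and write every simplex with vertices in increasing order. Then dim K = 2 and the simplices of K are:

  0-simplices (9): [0], [1], [2], [3], [4], [5], [6], [7], [8]
  1-simplices (27): (27 of them)
  2-simplices (18): [0,2,4], [0,2,7], [0,3,5], [0,3,7], [0,4,6], [0,5,6], [1,2,6], [1,2,7], [1,3,4], [1,3,5], [1,4,6], [1,5,7], [2,4,8], [2,6,8], [3,4,8], [3,7,8], [5,6,8], [5,7,8]

giving chain groups C_0 ≅ Z^9, C_1 ≅ Z^27, C_2 ≅ Z^18.

The boundary map ∂_1: C_1 → C_0 maps an edge to its endpoints' difference, ∂[p,q] = q − p.
This gives a 9×27 integer matrix of rank 8; reducing to Smith normal form yields diagonal entries (1,1,1,1,1,1,1,1).

∂_2: C_2 → C_1 maps a triangle to the signed sum of its edges. For instance
  ∂[0,2,4] = [2,4] − [0,4] + [0,2],
  ∂[3,7,8] = [7,8] − [3,8] + [3,7].
This gives a 27×18 integer matrix of rank 18; reducing to Smith normal form yields diagonal entries (1,1,1,1,1,1,1,1,1,1,1,1,1,1,1,1,1,2).

Reading off H_k = ker ∂_k / im ∂_{k+1}:

  H_1: rank ker ∂_1 − rank ∂_2 = (27 − 8) − 18 = 1, and ∂_2 has invariant factor 2 > 1, so H_1 ≅ Z ⊕ Z_2.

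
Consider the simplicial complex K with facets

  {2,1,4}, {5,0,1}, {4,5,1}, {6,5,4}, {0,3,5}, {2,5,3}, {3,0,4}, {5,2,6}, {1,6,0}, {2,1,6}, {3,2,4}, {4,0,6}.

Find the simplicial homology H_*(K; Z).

Fix the vertex order 0 < 1 < 2 < 3 < 4 < 5 < 6 and write every simplex with vertices in increasing order. Then dim K = 2 and the simplices of K are:

  0-simplices (7): [0], [1], [2], [3], [4], [5], [6]
  1-simplices (18): [0,1], [0,3], [0,4], [0,5], [0,6], [1,2], [1,4], [1,5], [1,6], [2,3], [2,4], [2,5], [2,6], [3,4], [3,5], [4,5], [4,6], [5,6]
  2-simplices (12): [0,1,5], [0,1,6], [0,3,4], [0,3,5], [0,4,6], [1,2,4], [1,2,6], [1,4,5], [2,3,4], [2,3,5], [2,5,6], [4,5,6]

so the chain groups are C_0 ≅ Z^7, C_1 ≅ Z^18, C_2 ≅ Z^12.

Boundary ∂_1: C_1 → C_0 sends each edge [p,q] (with p < q) to q − p.
The resulting 7×18 matrix has rank 6, and its Smith normal form has invariant factors (1,1,1,1,1,1).

The boundary map ∂_2: C_2 → C_1 maps a triangle to the signed sum of its edges. For instance
  ∂[0,3,5] = [3,5] − [0,5] + [0,3],
  ∂[4,5,6] = [5,6] − [4,6] + [4,5].
The resulting 18×12 matrix has rank 12, and its Smith normal form has invariant factors (1,1,1,1,1,1,1,1,1,1,1,2).

Computing H_k = (kernel of ∂_k) / (image of ∂_{k+1}):

  H_0: rank C_0 − rank ∂_1 = 7 − 6 = 1, and the invariant factors of ∂_1 are all 1, so H_0 = Z.
  H_1: rank ker ∂_1 − rank ∂_2 = (18 − 6) − 12 = 0, and ∂_2 has invariant factor 2 > 1, so H_1 = Z/2Z.
  H_2: rank ker ∂_2 − rank ∂_3 = (12 − 12) − 0 = 0, and there is no ∂_3, so H_2 = 0.

(K is a triangulation of the real projective plane RP^2.)

H_0 = Z,  H_1 = Z/2Z,  H_2 = 0.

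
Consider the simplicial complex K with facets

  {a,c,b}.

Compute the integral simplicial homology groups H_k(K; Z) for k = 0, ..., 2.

We work with the vertex ordering a < b < c. The simplices of K, each written with vertices in increasing order, are:

  0-simplices (3): a, b, c
  1-simplices (3): ab, ac, bc
  2-simplices (1): abc

giving chain groups C_0 ≅ Z^3, C_1 ≅ Z^3, C_2 ≅ Z^1.

The boundary map ∂_1: C_1 → C_0 maps an edge to its endpoints' difference, ∂[p,q] = q − p. For instance
  ∂bc = c − b.
The 3×3 boundary matrix has rank 2 and Smith normal form diag(1,1).

The boundary map ∂_2: C_2 → C_1 sends each 2-simplex [p,q,r] to [q,r] − [p,r] + [p,q]. For instance
  ∂abc = bc − ac + ab.
The 3×1 boundary matrix has rank 1 and Smith normal form diag(1).

Now H_k = ker ∂_k / im ∂_{k+1}, so:

  H_0: rank C_0 − rank ∂_1 = 3 − 2 = 1, and the invariant factors of ∂_1 are all 1, so H_0 = Z.
  H_1: rank ker ∂_1 − rank ∂_2 = (3 − 2) − 1 = 0, and the invariant factors of ∂_2 are all 1, so H_1 = 0.
  H_2: rank ker ∂_2 − rank ∂_3 = (1 − 1) − 0 = 0, and there is no ∂_3, so H_2 = 0.

H_0 ≅ Z,  H_1 = 0,  H_2 = 0.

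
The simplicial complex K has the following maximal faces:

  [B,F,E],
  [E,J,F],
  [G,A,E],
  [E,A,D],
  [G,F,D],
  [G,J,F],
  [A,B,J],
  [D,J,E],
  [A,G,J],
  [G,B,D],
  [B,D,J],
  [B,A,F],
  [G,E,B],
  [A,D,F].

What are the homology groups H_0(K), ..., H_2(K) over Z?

H_0 ≅ Z,  H_1 ≅ Z^2,  H_2 ≅ Z.

Fix the vertex order A < B < D < E < F < G < J and write every simplex with vertices in increasing order. Then dim K = 2 and the simplices of K are:

  0-simplices (7): A, B, D, E, F, G, J
  1-simplices (21): AB, AD, AE, AF, AG, AJ, BD, BE, BF, BG, BJ, DE, DF, DG, DJ, EF, EG, EJ, FG, FJ, GJ
  2-simplices (14): ABF, ABJ, ADE, ADF, AEG, AGJ, BDG, BDJ, BEF, BEG, DEJ, DFG, EFJ, FGJ

Hence C_0 ≅ Z^7, C_1 ≅ Z^21, C_2 ≅ Z^14.

∂_1: C_1 → C_0 sends each edge [p,q] (with p < q) to q − p. For instance
  ∂DF = F − D.
As a 7×21 matrix over Z this has rank 6, with invariant factors (1,1,1,1,1,1).

Boundary ∂_2: C_2 → C_1 maps a triangle to the signed sum of its edges. For instance
  ∂AEG = EG − AG + AE,
  ∂FGJ = GJ − FJ + FG.
This gives a 21×14 integer matrix of rank 13; reducing to Smith normal form yields diagonal entries (1,1,1,1,1,1,1,1,1,1,1,1,1).

Reading off H_k = ker ∂_k / im ∂_{k+1}:

  H_0: rank C_0 − rank ∂_1 = 7 − 6 = 1, and the invariant factors of ∂_1 are all 1, so H_0 ≅ Z.
  H_1: rank ker ∂_1 − rank ∂_2 = (21 − 6) − 13 = 2, and the invariant factors of ∂_2 are all 1, so H_1 ≅ Z^2.
  H_2: rank ker ∂_2 − rank ∂_3 = (14 − 13) − 0 = 1, and there is no ∂_3, so H_2 ≅ Z.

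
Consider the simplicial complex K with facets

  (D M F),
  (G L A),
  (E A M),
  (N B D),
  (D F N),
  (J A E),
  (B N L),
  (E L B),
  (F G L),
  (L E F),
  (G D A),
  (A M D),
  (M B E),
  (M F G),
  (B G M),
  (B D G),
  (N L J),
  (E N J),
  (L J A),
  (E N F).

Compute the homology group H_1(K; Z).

H_1 ≅ Z ⊕ Z/2.

Take the total order A < B < D < E < F < G < J < L < M < N on the vertex set. Then K (dimension 2) consists of the simplices:

  0-simplices (10): A, B, D, E, F, G, J, L, M, N
  1-simplices (30): AD, AE, AG, AJ, AL, AM, BD, BE, BG, BL, BM, BN, DF, DG, DM, DN, EF, EJ, EL, EM, EN, FG, FL, FM, FN, GL, GM, JL, JN, LN
  2-simplices (20): ADG, ADM, AEJ, AEM, AGL, AJL, BDG, BDN, BEL, BEM, BGM, BLN, DFM, DFN, EFL, EFN, EJN, FGL, FGM, JLN

so the chain groups are C_0 ≅ Z^10, C_1 ≅ Z^30, C_2 ≅ Z^20.

Boundary ∂_1: C_1 → C_0 sends each edge [p,q] (with p < q) to q − p.
As a 10×30 matrix over Z this has rank 9, with invariant factors (1,1,1,1,1,1,1,1,1).

Boundary ∂_2: C_2 → C_1 sends each 2-simplex [p,q,r] to [q,r] − [p,r] + [p,q]. For instance
  ∂JLN = LN − JN + JL,
  ∂DFN = FN − DN + DF.
As a 30×20 matrix over Z this has rank 20, with invariant factors (1,1,1,1,1,1,1,1,1,1,1,1,1,1,1,1,1,1,1,2).

Now H_k = ker ∂_k / im ∂_{k+1}, so:

  H_1: rank ker ∂_1 − rank ∂_2 = (30 − 9) − 20 = 1, and ∂_2 has invariant factor 2 > 1, so H_1 = Z ⊕ Z/2.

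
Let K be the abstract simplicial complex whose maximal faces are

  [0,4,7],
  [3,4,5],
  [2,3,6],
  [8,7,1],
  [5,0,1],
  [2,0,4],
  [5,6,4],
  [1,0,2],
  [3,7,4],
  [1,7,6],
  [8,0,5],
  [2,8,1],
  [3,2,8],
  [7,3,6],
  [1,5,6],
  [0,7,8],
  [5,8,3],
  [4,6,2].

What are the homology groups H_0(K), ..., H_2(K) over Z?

H_0 = Z,  H_1 = Z × Z/2,  H_2 = 0.

Take the total order 0 < 1 < 2 < 3 < 4 < 5 < 6 < 7 < 8 on the vertex set. Then K (dimension 2) consists of the simplices:

  0-simplices (9): [0], [1], [2], [3], [4], [5], [6], [7], [8]
  1-simplices (27): (27 of them)
  2-simplices (18): [0,1,2], [0,1,5], [0,2,4], [0,4,7], [0,5,8], [0,7,8], [1,2,8], [1,5,6], [1,6,7], [1,7,8], [2,3,6], [2,3,8], [2,4,6], [3,4,5], [3,4,7], [3,5,8], [3,6,7], [4,5,6]

giving chain groups C_0 ≅ Z^9, C_1 ≅ Z^27, C_2 ≅ Z^18.

∂_1: C_1 → C_0 sends each edge [p,q] (with p < q) to q − p.
This gives a 9×27 integer matrix of rank 8; reducing to Smith normal form yields diagonal entries (1,1,1,1,1,1,1,1).

The boundary map ∂_2: C_2 → C_1 acts by ∂[p,q,r] = [q,r] − [p,r] + [p,q]. For instance
  ∂[1,2,8] = [2,8] − [1,8] + [1,2],
  ∂[2,3,6] = [3,6] − [2,6] + [2,3].
The resulting 27×18 matrix has rank 18, and its Smith normal form has invariant factors (1,1,1,1,1,1,1,1,1,1,1,1,1,1,1,1,1,2).

From H_k ≅ ker(∂_k) / im(∂_{k+1}) we obtain:

  H_0: rank C_0 − rank ∂_1 = 9 − 8 = 1, and the invariant factors of ∂_1 are all 1, so H_0 = Z.
  H_1: rank ker ∂_1 − rank ∂_2 = (27 − 8) − 18 = 1, and ∂_2 has invariant factor 2 > 1, so H_1 = Z × Z/2.
  H_2: rank ker ∂_2 − rank ∂_3 = (18 − 18) − 0 = 0, and there is no ∂_3, so H_2 = 0.

As a check, the Euler characteristic is 9 − 27 + 18 = 0, which agrees with 1 − 1 + 0 = 0.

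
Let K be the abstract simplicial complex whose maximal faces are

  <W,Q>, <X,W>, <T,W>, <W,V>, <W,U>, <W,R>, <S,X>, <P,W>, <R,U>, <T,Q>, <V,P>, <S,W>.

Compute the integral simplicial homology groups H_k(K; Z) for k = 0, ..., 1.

H_0 ≅ Z,  H_1 ≅ Z^4.

Order the vertices as P < Q < R < S < T < U < V < W < X. Listing each simplex with vertices in this order, K has dimension 1 with simplices:

  0-simplices (9): P, Q, R, S, T, U, V, W, X
  1-simplices (12): PV, PW, QT, QW, RU, RW, SW, SX, TW, UW, VW, WX

giving chain groups C_0 ≅ Z^9, C_1 ≅ Z^12.

Boundary ∂_1: C_1 → C_0 is given by ∂[p,q] = [q] − [p]. For instance
  ∂RW = W − R.
This gives a 9×12 integer matrix of rank 8; reducing to Smith normal form yields diagonal entries (1,1,1,1,1,1,1,1).

From H_k ≅ ker(∂_k) / im(∂_{k+1}) we obtain:

  H_0: rank C_0 − rank ∂_1 = 9 − 8 = 1, and the invariant factors of ∂_1 are all 1, so H_0 ≅ Z.
  H_1: rank ker ∂_1 − rank ∂_2 = (12 − 8) − 0 = 4, and there is no ∂_2, so H_1 ≅ Z^4.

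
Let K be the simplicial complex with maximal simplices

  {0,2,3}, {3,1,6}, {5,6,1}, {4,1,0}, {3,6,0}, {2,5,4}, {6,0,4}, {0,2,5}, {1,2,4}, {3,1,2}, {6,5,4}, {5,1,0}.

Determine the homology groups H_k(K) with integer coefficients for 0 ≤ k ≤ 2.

Fix the vertex order 0 < 1 < 2 < 3 < 4 < 5 < 6 and write every simplex with vertices in increasing order. Then dim K = 2 and the simplices of K are:

  0-simplices (7): [0], [1], [2], [3], [4], [5], [6]
  1-simplices (18): [0,1], [0,2], [0,3], [0,4], [0,5], [0,6], [1,2], [1,3], [1,4], [1,5], [1,6], [2,3], [2,4], [2,5], [3,6], [4,5], [4,6], [5,6]
  2-simplices (12): [0,1,4], [0,1,5], [0,2,3], [0,2,5], [0,3,6], [0,4,6], [1,2,3], [1,2,4], [1,3,6], [1,5,6], [2,4,5], [4,5,6]

so the chain groups are C_0 ≅ Z^7, C_1 ≅ Z^18, C_2 ≅ Z^12.

∂_1: C_1 → C_0 sends each edge [p,q] (with p < q) to q − p.
As a 7×18 matrix over Z this has rank 6, with invariant factors (1,1,1,1,1,1).

Boundary ∂_2: C_2 → C_1 sends each 2-simplex [p,q,r] to [q,r] − [p,r] + [p,q]. For instance
  ∂[0,1,4] = [1,4] − [0,4] + [0,1],
  ∂[1,2,3] = [2,3] − [1,3] + [1,2].
As a 18×12 matrix over Z this has rank 12, with invariant factors (1,1,1,1,1,1,1,1,1,1,1,2).

Now H_k = ker ∂_k / im ∂_{k+1}, so:

  H_0: rank C_0 − rank ∂_1 = 7 − 6 = 1, and the invariant factors of ∂_1 are all 1, so H_0 ≅ Z.
  H_1: rank ker ∂_1 − rank ∂_2 = (18 − 6) − 12 = 0, and ∂_2 has invariant factor 2 > 1, so H_1 ≅ Z_2.
  H_2: rank ker ∂_2 − rank ∂_3 = (12 − 12) − 0 = 0, and there is no ∂_3, so H_2 ≅ 0.

H_0 ≅ Z,  H_1 ≅ Z_2,  H_2 = 0.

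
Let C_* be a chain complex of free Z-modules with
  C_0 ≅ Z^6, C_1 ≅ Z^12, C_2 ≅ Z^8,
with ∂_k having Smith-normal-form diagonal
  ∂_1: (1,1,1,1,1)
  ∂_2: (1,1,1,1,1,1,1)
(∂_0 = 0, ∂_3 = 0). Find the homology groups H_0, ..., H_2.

H_0: b_0 = 6 − 0 − 5 = 1; torsion from ∂_1 factors > 1: none. So H_0 = Z.
H_1: b_1 = 12 − 5 − 7 = 0; torsion from ∂_2 factors > 1: none. So H_1 = 0.
H_2: b_2 = 8 − 7 − 0 = 1; torsion from ∂_3 factors > 1: none. So H_2 = Z.

H_0 = Z,  H_1 = 0,  H_2 = Z.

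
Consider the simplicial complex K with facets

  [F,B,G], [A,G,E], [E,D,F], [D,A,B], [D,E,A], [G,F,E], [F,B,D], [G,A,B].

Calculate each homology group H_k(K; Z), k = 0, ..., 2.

H_0 = Z,  H_1 = 0,  H_2 = Z.

Fix the vertex order A < B < D < E < F < G and write every simplex with vertices in increasing order. Then dim K = 2 and the simplices of K are:

  0-simplices (6): A, B, D, E, F, G
  1-simplices (12): AB, AD, AE, AG, BD, BF, BG, DE, DF, EF, EG, FG
  2-simplices (8): ABD, ABG, ADE, AEG, BDF, BFG, DEF, EFG

Hence C_0 ≅ Z^6, C_1 ≅ Z^12, C_2 ≅ Z^8.

The boundary map ∂_1: C_1 → C_0 sends each edge [p,q] (with p < q) to q − p.
This gives a 6×12 integer matrix of rank 5; reducing to Smith normal form yields diagonal entries (1,1,1,1,1).

Boundary ∂_2: C_2 → C_1 sends each 2-simplex [p,q,r] to [q,r] − [p,r] + [p,q]. For instance
  ∂ADE = DE − AE + AD,
  ∂AEG = EG − AG + AE.
The 12×8 boundary matrix has rank 7 and Smith normal form diag(1,1,1,1,1,1,1).

Computing H_k = (kernel of ∂_k) / (image of ∂_{k+1}):

  H_0: rank C_0 − rank ∂_1 = 6 − 5 = 1, and the invariant factors of ∂_1 are all 1, so H_0 ≅ Z.
  H_1: rank ker ∂_1 − rank ∂_2 = (12 − 5) − 7 = 0, and the invariant factors of ∂_2 are all 1, so H_1 ≅ 0.
  H_2: rank ker ∂_2 − rank ∂_3 = (8 − 7) − 0 = 1, and there is no ∂_3, so H_2 ≅ Z.

(K is a triangulation of the 2-sphere S^2.)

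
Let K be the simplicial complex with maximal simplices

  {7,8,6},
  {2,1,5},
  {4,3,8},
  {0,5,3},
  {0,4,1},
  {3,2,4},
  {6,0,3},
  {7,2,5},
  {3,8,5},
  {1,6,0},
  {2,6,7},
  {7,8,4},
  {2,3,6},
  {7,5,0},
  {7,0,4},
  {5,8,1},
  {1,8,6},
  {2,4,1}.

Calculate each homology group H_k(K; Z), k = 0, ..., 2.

Fix the vertex order 0 < 1 < 2 < 3 < 4 < 5 < 6 < 7 < 8 and write every simplex with vertices in increasing order. Then dim K = 2 and the simplices of K are:

  0-simplices (9): [0], [1], [2], [3], [4], [5], [6], [7], [8]
  1-simplices (27): (27 of them)
  2-simplices (18): [0,1,4], [0,1,6], [0,3,5], [0,3,6], [0,4,7], [0,5,7], [1,2,4], [1,2,5], [1,5,8], [1,6,8], [2,3,4], [2,3,6], [2,5,7], [2,6,7], [3,4,8], [3,5,8], [4,7,8], [6,7,8]

Hence C_0 ≅ Z^9, C_1 ≅ Z^27, C_2 ≅ Z^18.

The boundary map ∂_1: C_1 → C_0 is given by ∂[p,q] = [q] − [p].
This gives a 9×27 integer matrix of rank 8; reducing to Smith normal form yields diagonal entries (1,1,1,1,1,1,1,1).

The boundary map ∂_2: C_2 → C_1 sends each 2-simplex [p,q,r] to [q,r] − [p,r] + [p,q]. For instance
  ∂[2,3,6] = [3,6] − [2,6] + [2,3],
  ∂[1,2,5] = [2,5] − [1,5] + [1,2].
As a 27×18 matrix over Z this has rank 17, with invariant factors (1,1,1,1,1,1,1,1,1,1,1,1,1,1,1,1,1).

Now H_k = ker ∂_k / im ∂_{k+1}, so:

  H_0: rank C_0 − rank ∂_1 = 9 − 8 = 1, and the invariant factors of ∂_1 are all 1, so H_0 = Z.
  H_1: rank ker ∂_1 − rank ∂_2 = (27 − 8) − 17 = 2, and the invariant factors of ∂_2 are all 1, so H_1 = Z^2.
  H_2: rank ker ∂_2 − rank ∂_3 = (18 − 17) − 0 = 1, and there is no ∂_3, so H_2 = Z.

(K is a triangulation of the torus T^2.)

H_0 ≅ Z,  H_1 ≅ Z^2,  H_2 ≅ Z.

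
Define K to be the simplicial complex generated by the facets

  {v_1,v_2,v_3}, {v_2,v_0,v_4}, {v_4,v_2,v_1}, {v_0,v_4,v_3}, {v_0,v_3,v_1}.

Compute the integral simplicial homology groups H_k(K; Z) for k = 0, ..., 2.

K has 5 vertices, 10 edges, 5 triangles.
rank ∂_0 = 0, rank ∂_1 = 4 ⇒ b_0 = 5 − 0 − 4 = 1; all invariant factors of ∂_1 are 1 so no torsion. So H_0 ≅ Z.
rank ∂_1 = 4, rank ∂_2 = 5 ⇒ b_1 = 10 − 4 − 5 = 1; all invariant factors of ∂_2 are 1 so no torsion. So H_1 ≅ Z.
rank ∂_2 = 5, rank ∂_3 = 0 ⇒ b_2 = 5 − 5 − 0 = 0. So H_2 ≅ 0.

H_0 ≅ Z,  H_1 ≅ Z,  H_2 = 0.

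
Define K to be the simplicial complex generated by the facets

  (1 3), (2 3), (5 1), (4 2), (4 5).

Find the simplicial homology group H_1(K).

H_1 ≅ Z.

Order the vertices as 1 < 2 < 3 < 4 < 5. Listing each simplex with vertices in this order, K has dimension 1 with simplices:

  0-simplices (5): [1], [2], [3], [4], [5]
  1-simplices (5): [1,3], [1,5], [2,3], [2,4], [4,5]

Hence C_0 ≅ Z^5, C_1 ≅ Z^5.

∂_1: C_1 → C_0 sends each edge [p,q] (with p < q) to q − p.
The resulting 5×5 matrix has rank 4, and its Smith normal form has invariant factors (1,1,1,1).

Computing H_k = (kernel of ∂_k) / (image of ∂_{k+1}):

  H_1: rank ker ∂_1 − rank ∂_2 = (5 − 4) − 0 = 1, and there is no ∂_2, so H_1 = Z.

(K is a triangulation of the circle S^1.)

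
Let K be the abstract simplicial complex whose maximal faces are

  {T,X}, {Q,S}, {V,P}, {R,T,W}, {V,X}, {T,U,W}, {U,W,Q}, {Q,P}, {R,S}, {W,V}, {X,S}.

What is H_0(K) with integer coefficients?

H_0 = Z.

Order the vertices as P < Q < R < S < T < U < V < W < X. Listing each simplex with vertices in this order, K has dimension 2 with simplices:

  0-simplices (9): P, Q, R, S, T, U, V, W, X
  1-simplices (15): PQ, PV, QS, QU, QW, RS, RT, RW, SX, TU, TW, TX, UW, VW, VX
  2-simplices (3): QUW, RTW, TUW

giving chain groups C_0 ≅ Z^9, C_1 ≅ Z^15, C_2 ≅ Z^3.

The boundary map ∂_1: C_1 → C_0 maps an edge to its endpoints' difference, ∂[p,q] = q − p. For instance
  ∂VX = X − V.
As a 9×15 matrix over Z this has rank 8, with invariant factors (1,1,1,1,1,1,1,1).

The boundary map ∂_2: C_2 → C_1 sends each 2-simplex [p,q,r] to [q,r] − [p,r] + [p,q]. For instance
  ∂TUW = UW − TW + TU,
  ∂RTW = TW − RW + RT.
This gives a 15×3 integer matrix of rank 3; reducing to Smith normal form yields diagonal entries (1,1,1).

From H_k ≅ ker(∂_k) / im(∂_{k+1}) we obtain:

  H_0: rank C_0 − rank ∂_1 = 9 − 8 = 1, and the invariant factors of ∂_1 are all 1, so H_0 = Z.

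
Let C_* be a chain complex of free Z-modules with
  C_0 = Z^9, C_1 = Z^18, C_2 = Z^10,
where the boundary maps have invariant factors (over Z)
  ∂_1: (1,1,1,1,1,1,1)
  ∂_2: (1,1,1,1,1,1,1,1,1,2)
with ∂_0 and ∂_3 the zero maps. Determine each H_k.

H_0 ≅ Z^2,  H_1 ≅ Z ⊕ Z/2,  H_2 = 0.

H_0: b_0 = 9 − 0 − 7 = 2; torsion from ∂_1 factors > 1: none. So H_0 ≅ Z^2.
H_1: b_1 = 18 − 7 − 10 = 1; torsion from ∂_2 factors > 1: [2]. So H_1 ≅ Z ⊕ Z/2.
H_2: b_2 = 10 − 10 − 0 = 0; torsion from ∂_3 factors > 1: none. So H_2 ≅ 0.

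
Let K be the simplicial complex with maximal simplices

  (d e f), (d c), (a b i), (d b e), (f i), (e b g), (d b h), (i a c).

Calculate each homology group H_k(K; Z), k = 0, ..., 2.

Fix the vertex order a < b < c < d < e < f < g < h < i and write every simplex with vertices in increasing order. Then dim K = 2 and the simplices of K are:

  0-simplices (9): a, b, c, d, e, f, g, h, i
  1-simplices (16): ab, ac, ai, bd, be, bg, bh, bi, cd, ci, de, df, dh, ef, eg, fi
  2-simplices (6): abi, aci, bde, bdh, beg, def

so the chain groups are C_0 ≅ Z^9, C_1 ≅ Z^16, C_2 ≅ Z^6.

The boundary map ∂_1: C_1 → C_0 maps an edge to its endpoints' difference, ∂[p,q] = q − p.
As a 9×16 matrix over Z this has rank 8, with invariant factors (1,1,1,1,1,1,1,1).

∂_2: C_2 → C_1 sends each 2-simplex [p,q,r] to [q,r] − [p,r] + [p,q]. For instance
  ∂bdh = dh − bh + bd,
  ∂beg = eg − bg + be.
The 16×6 boundary matrix has rank 6 and Smith normal form diag(1,1,1,1,1,1).

Reading off H_k = ker ∂_k / im ∂_{k+1}:

  H_0: rank C_0 − rank ∂_1 = 9 − 8 = 1, and the invariant factors of ∂_1 are all 1, so H_0 = Z.
  H_1: rank ker ∂_1 − rank ∂_2 = (16 − 8) − 6 = 2, and the invariant factors of ∂_2 are all 1, so H_1 = Z^2.
  H_2: rank ker ∂_2 − rank ∂_3 = (6 − 6) − 0 = 0, and there is no ∂_3, so H_2 = 0.

As a check, the Euler characteristic is 9 − 16 + 6 = -1, which agrees with 1 − 2 + 0 = -1.

H_0 ≅ Z,  H_1 ≅ Z^2,  H_2 = 0.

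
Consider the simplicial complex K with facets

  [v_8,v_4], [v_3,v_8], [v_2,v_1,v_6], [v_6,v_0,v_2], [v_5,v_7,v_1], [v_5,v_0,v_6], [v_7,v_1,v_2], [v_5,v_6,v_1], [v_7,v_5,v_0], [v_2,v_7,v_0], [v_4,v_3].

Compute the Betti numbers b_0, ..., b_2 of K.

b_0 = 2, b_1 = 1, b_2 = 1.

Order the vertices as v_0 < v_1 < v_2 < v_3 < v_4 < v_5 < v_6 < v_7 < v_8. Listing each simplex with vertices in this order, K has dimension 2 with simplices:

  0-simplices (9): [v_0], [v_1], [v_2], [v_3], [v_4], [v_5], [v_6], [v_7], [v_8]
  1-simplices (15): (15 of them)
  2-simplices (8): [v_0,v_2,v_6], [v_0,v_2,v_7], [v_0,v_5,v_6], [v_0,v_5,v_7], [v_1,v_2,v_6], [v_1,v_2,v_7], [v_1,v_5,v_6], [v_1,v_5,v_7]

Hence C_0 ≅ Z^9, C_1 ≅ Z^15, C_2 ≅ Z^8.

Boundary ∂_1: C_1 → C_0 maps an edge to its endpoints' difference, ∂[p,q] = q − p. For instance
  ∂[v_5,v_6] = [v_6] − [v_5].
This gives a 9×15 integer matrix of rank 7; reducing to Smith normal form yields diagonal entries (1,1,1,1,1,1,1).

The boundary map ∂_2: C_2 → C_1 maps a triangle to the signed sum of its edges. For instance
  ∂[v_0,v_2,v_7] = [v_2,v_7] − [v_0,v_7] + [v_0,v_2],
  ∂[v_1,v_2,v_7] = [v_2,v_7] − [v_1,v_7] + [v_1,v_2].
This gives a 15×8 integer matrix of rank 7; reducing to Smith normal form yields diagonal entries (1,1,1,1,1,1,1).

From H_k ≅ ker(∂_k) / im(∂_{k+1}) we obtain:

  H_0: rank C_0 − rank ∂_1 = 9 − 7 = 2, and the invariant factors of ∂_1 are all 1, so H_0 ≅ Z^2.
  H_1: rank ker ∂_1 − rank ∂_2 = (15 − 7) − 7 = 1, and the invariant factors of ∂_2 are all 1, so H_1 ≅ Z.
  H_2: rank ker ∂_2 − rank ∂_3 = (8 − 7) − 0 = 1, and there is no ∂_3, so H_2 ≅ Z.

As a check, the Euler characteristic is 9 − 15 + 8 = 2, which agrees with 2 − 1 + 1 = 2.
(K is a triangulation of the disjoint union of the 2-sphere S^2 and the circle S^1.)

Hence the Betti numbers are b_0 = 2, b_1 = 1, b_2 = 1.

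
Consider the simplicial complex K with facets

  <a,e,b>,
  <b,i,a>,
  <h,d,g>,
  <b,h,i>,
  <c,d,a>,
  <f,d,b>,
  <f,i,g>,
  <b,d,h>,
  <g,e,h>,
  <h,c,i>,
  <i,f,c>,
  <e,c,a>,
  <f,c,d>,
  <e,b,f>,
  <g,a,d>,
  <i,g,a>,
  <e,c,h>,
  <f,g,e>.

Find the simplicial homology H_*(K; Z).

H_0 = Z,  H_1 = Z^2,  H_2 = Z.

Fix the vertex order a < b < c < d < e < f < g < h < i and write every simplex with vertices in increasing order. Then dim K = 2 and the simplices of K are:

  0-simplices (9): a, b, c, d, e, f, g, h, i
  1-simplices (27): ab, ac, ad, ae, ag, ai, bd, be, bf, bh, bi, cd, ce, cf, ch, ci, df, dg, dh, ef, eg, eh, fg, fi, gh, gi, hi
  2-simplices (18): abe, abi, acd, ace, adg, agi, bdf, bdh, bef, bhi, cdf, ceh, cfi, chi, dgh, efg, egh, fgi

Hence C_0 ≅ Z^9, C_1 ≅ Z^27, C_2 ≅ Z^18.

∂_1: C_1 → C_0 sends each edge [p,q] (with p < q) to q − p. For instance
  ∂ai = i − a.
The 9×27 boundary matrix has rank 8 and Smith normal form diag(1,1,1,1,1,1,1,1).

The boundary map ∂_2: C_2 → C_1 sends each 2-simplex [p,q,r] to [q,r] − [p,r] + [p,q]. For instance
  ∂egh = gh − eh + eg,
  ∂abi = bi − ai + ab.
As a 27×18 matrix over Z this has rank 17, with invariant factors (1,1,1,1,1,1,1,1,1,1,1,1,1,1,1,1,1).

Now H_k = ker ∂_k / im ∂_{k+1}, so:

  H_0: rank C_0 − rank ∂_1 = 9 − 8 = 1, and the invariant factors of ∂_1 are all 1, so H_0 = Z.
  H_1: rank ker ∂_1 − rank ∂_2 = (27 − 8) − 17 = 2, and the invariant factors of ∂_2 are all 1, so H_1 = Z^2.
  H_2: rank ker ∂_2 − rank ∂_3 = (18 − 17) − 0 = 1, and there is no ∂_3, so H_2 = Z.

As a check, the Euler characteristic is 9 − 27 + 18 = 0, which agrees with 1 − 2 + 1 = 0.
(K is a triangulation of the torus T^2.)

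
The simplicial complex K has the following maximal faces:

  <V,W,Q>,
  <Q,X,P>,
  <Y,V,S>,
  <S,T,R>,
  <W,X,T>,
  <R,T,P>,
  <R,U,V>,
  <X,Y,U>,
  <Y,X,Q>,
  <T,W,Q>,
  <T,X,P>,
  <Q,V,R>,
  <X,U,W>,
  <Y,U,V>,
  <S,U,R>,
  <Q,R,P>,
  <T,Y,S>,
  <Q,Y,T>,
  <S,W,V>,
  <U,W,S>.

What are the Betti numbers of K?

b_0 = 1, b_1 = 1, b_2 = 0.

Take the total order P < Q < R < S < T < U < V < W < X < Y on the vertex set. Then K (dimension 2) consists of the simplices:

  0-simplices (10): P, Q, R, S, T, U, V, W, X, Y
  1-simplices (30): PQ, PR, PT, PX, QR, QT, QV, QW, QX, QY, RS, RT, RU, RV, ST, SU, SV, SW, SY, TW, TX, TY, UV, UW, UX, UY, VW, VY, WX, XY
  2-simplices (20): PQR, PQX, PRT, PTX, QRV, QTW, QTY, QVW, QXY, RST, RSU, RUV, STY, SUW, SVW, SVY, TWX, UVY, UWX, UXY

giving chain groups C_0 ≅ Z^10, C_1 ≅ Z^30, C_2 ≅ Z^20.

The boundary map ∂_1: C_1 → C_0 is given by ∂[p,q] = [q] − [p]. For instance
  ∂TW = W − T.
The resulting 10×30 matrix has rank 9, and its Smith normal form has invariant factors (1,1,1,1,1,1,1,1,1).

Boundary ∂_2: C_2 → C_1 acts by ∂[p,q,r] = [q,r] − [p,r] + [p,q]. For instance
  ∂QTW = TW − QW + QT,
  ∂SUW = UW − SW + SU.
The resulting 30×20 matrix has rank 20, and its Smith normal form has invariant factors (1,1,1,1,1,1,1,1,1,1,1,1,1,1,1,1,1,1,1,2).

Now H_k = ker ∂_k / im ∂_{k+1}, so:

  H_0: rank C_0 − rank ∂_1 = 10 − 9 = 1, and the invariant factors of ∂_1 are all 1, so H_0 = Z.
  H_1: rank ker ∂_1 − rank ∂_2 = (30 − 9) − 20 = 1, and ∂_2 has invariant factor 2 > 1, so H_1 = Z ⊕ Z/2.
  H_2: rank ker ∂_2 − rank ∂_3 = (20 − 20) − 0 = 0, and there is no ∂_3, so H_2 = 0.

Hence the Betti numbers are b_0 = 1, b_1 = 1, b_2 = 0.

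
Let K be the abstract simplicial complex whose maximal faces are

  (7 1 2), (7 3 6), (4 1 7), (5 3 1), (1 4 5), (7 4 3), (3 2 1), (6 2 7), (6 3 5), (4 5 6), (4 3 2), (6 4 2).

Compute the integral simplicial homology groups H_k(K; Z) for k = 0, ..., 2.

H_0 ≅ Z,  H_1 ≅ Z/2Z,  H_2 = 0.

Take the total order 1 < 2 < 3 < 4 < 5 < 6 < 7 on the vertex set. Then K (dimension 2) consists of the simplices:

  0-simplices (7): [1], [2], [3], [4], [5], [6], [7]
  1-simplices (18): [1,2], [1,3], [1,4], [1,5], [1,7], [2,3], [2,4], [2,6], [2,7], [3,4], [3,5], [3,6], [3,7], [4,5], [4,6], [4,7], [5,6], [6,7]
  2-simplices (12): [1,2,3], [1,2,7], [1,3,5], [1,4,5], [1,4,7], [2,3,4], [2,4,6], [2,6,7], [3,4,7], [3,5,6], [3,6,7], [4,5,6]

Hence C_0 ≅ Z^7, C_1 ≅ Z^18, C_2 ≅ Z^12.

∂_1: C_1 → C_0 is given by ∂[p,q] = [q] − [p].
This gives a 7×18 integer matrix of rank 6; reducing to Smith normal form yields diagonal entries (1,1,1,1,1,1).

Boundary ∂_2: C_2 → C_1 acts by ∂[p,q,r] = [q,r] − [p,r] + [p,q]. For instance
  ∂[1,2,3] = [2,3] − [1,3] + [1,2],
  ∂[1,2,7] = [2,7] − [1,7] + [1,2].
This gives a 18×12 integer matrix of rank 12; reducing to Smith normal form yields diagonal entries (1,1,1,1,1,1,1,1,1,1,1,2).

Reading off H_k = ker ∂_k / im ∂_{k+1}:

  H_0: rank C_0 − rank ∂_1 = 7 − 6 = 1, and the invariant factors of ∂_1 are all 1, so H_0 = Z.
  H_1: rank ker ∂_1 − rank ∂_2 = (18 − 6) − 12 = 0, and ∂_2 has invariant factor 2 > 1, so H_1 = Z/2Z.
  H_2: rank ker ∂_2 − rank ∂_3 = (12 − 12) − 0 = 0, and there is no ∂_3, so H_2 = 0.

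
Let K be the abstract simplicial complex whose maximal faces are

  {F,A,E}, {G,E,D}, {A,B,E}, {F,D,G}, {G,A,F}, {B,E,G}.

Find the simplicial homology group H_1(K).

H_1 = Z.

Fix the vertex order A < B < D < E < F < G and write every simplex with vertices in increasing order. Then dim K = 2 and the simplices of K are:

  0-simplices (6): A, B, D, E, F, G
  1-simplices (12): AB, AE, AF, AG, BE, BG, DE, DF, DG, EF, EG, FG
  2-simplices (6): ABE, AEF, AFG, BEG, DEG, DFG

so the chain groups are C_0 ≅ Z^6, C_1 ≅ Z^12, C_2 ≅ Z^6.

The boundary map ∂_1: C_1 → C_0 sends each edge [p,q] (with p < q) to q − p.
This gives a 6×12 integer matrix of rank 5; reducing to Smith normal form yields diagonal entries (1,1,1,1,1).

The boundary map ∂_2: C_2 → C_1 maps a triangle to the signed sum of its edges. For instance
  ∂AFG = FG − AG + AF,
  ∂ABE = BE − AE + AB.
The resulting 12×6 matrix has rank 6, and its Smith normal form has invariant factors (1,1,1,1,1,1).

From H_k ≅ ker(∂_k) / im(∂_{k+1}) we obtain:

  H_1: rank ker ∂_1 − rank ∂_2 = (12 − 5) − 6 = 1, and the invariant factors of ∂_2 are all 1, so H_1 = Z.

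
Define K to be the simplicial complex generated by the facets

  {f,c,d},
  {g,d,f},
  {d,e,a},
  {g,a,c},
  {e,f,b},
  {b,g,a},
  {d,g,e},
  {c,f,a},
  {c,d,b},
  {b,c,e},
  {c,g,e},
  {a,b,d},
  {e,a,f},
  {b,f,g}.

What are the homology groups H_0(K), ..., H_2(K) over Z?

H_0 ≅ Z,  H_1 ≅ Z^2,  H_2 ≅ Z.

Take the total order a < b < c < d < e < f < g on the vertex set. Then K (dimension 2) consists of the simplices:

  0-simplices (7): a, b, c, d, e, f, g
  1-simplices (21): ab, ac, ad, ae, af, ag, bc, bd, be, bf, bg, cd, ce, cf, cg, de, df, dg, ef, eg, fg
  2-simplices (14): abd, abg, acf, acg, ade, aef, bcd, bce, bef, bfg, cdf, ceg, deg, dfg

so the chain groups are C_0 ≅ Z^7, C_1 ≅ Z^21, C_2 ≅ Z^14.

Boundary ∂_1: C_1 → C_0 maps an edge to its endpoints' difference, ∂[p,q] = q − p. For instance
  ∂dg = g − d.
This gives a 7×21 integer matrix of rank 6; reducing to Smith normal form yields diagonal entries (1,1,1,1,1,1).

Boundary ∂_2: C_2 → C_1 maps a triangle to the signed sum of its edges. For instance
  ∂deg = eg − dg + de,
  ∂bce = ce − be + bc.
The 21×14 boundary matrix has rank 13 and Smith normal form diag(1,1,1,1,1,1,1,1,1,1,1,1,1).

Computing H_k = (kernel of ∂_k) / (image of ∂_{k+1}):

  H_0: rank C_0 − rank ∂_1 = 7 − 6 = 1, and the invariant factors of ∂_1 are all 1, so H_0 = Z.
  H_1: rank ker ∂_1 − rank ∂_2 = (21 − 6) − 13 = 2, and the invariant factors of ∂_2 are all 1, so H_1 = Z^2.
  H_2: rank ker ∂_2 − rank ∂_3 = (14 − 13) − 0 = 1, and there is no ∂_3, so H_2 = Z.

As a check, the Euler characteristic is 7 − 21 + 14 = 0, which agrees with 1 − 2 + 1 = 0.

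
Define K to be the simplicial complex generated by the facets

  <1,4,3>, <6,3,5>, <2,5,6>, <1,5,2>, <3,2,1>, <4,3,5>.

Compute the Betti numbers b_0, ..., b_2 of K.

We work with the vertex ordering 1 < 2 < 3 < 4 < 5 < 6. The simplices of K, each written with vertices in increasing order, are:

  0-simplices (6): [1], [2], [3], [4], [5], [6]
  1-simplices (12): [1,2], [1,3], [1,4], [1,5], [2,3], [2,5], [2,6], [3,4], [3,5], [3,6], [4,5], [5,6]
  2-simplices (6): [1,2,3], [1,2,5], [1,3,4], [2,5,6], [3,4,5], [3,5,6]

giving chain groups C_0 ≅ Z^6, C_1 ≅ Z^12, C_2 ≅ Z^6.

∂_1: C_1 → C_0 is given by ∂[p,q] = [q] − [p]. For instance
  ∂[3,6] = [6] − [3].
This gives a 6×12 integer matrix of rank 5; reducing to Smith normal form yields diagonal entries (1,1,1,1,1).

∂_2: C_2 → C_1 acts by ∂[p,q,r] = [q,r] − [p,r] + [p,q]. For instance
  ∂[3,5,6] = [5,6] − [3,6] + [3,5],
  ∂[1,2,5] = [2,5] − [1,5] + [1,2].
As a 12×6 matrix over Z this has rank 6, with invariant factors (1,1,1,1,1,1).

Computing H_k = (kernel of ∂_k) / (image of ∂_{k+1}):

  H_0: rank C_0 − rank ∂_1 = 6 − 5 = 1, and the invariant factors of ∂_1 are all 1, so H_0 = Z.
  H_1: rank ker ∂_1 − rank ∂_2 = (12 − 5) − 6 = 1, and the invariant factors of ∂_2 are all 1, so H_1 = Z.
  H_2: rank ker ∂_2 − rank ∂_3 = (6 − 6) − 0 = 0, and there is no ∂_3, so H_2 = 0.

As a check, the Euler characteristic is 6 − 12 + 6 = 0, which agrees with 1 − 1 + 0 = 0.
(K is a triangulation of the cylinder S^1 x I.)

Hence the Betti numbers are b_0 = 1, b_1 = 1, b_2 = 0.

b_0 = 1, b_1 = 1, b_2 = 0.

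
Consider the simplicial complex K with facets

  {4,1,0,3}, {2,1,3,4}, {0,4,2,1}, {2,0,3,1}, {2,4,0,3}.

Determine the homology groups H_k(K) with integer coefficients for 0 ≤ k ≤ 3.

H_0 ≅ Z,  H_1 = 0,  H_2 = 0,  H_3 ≅ Z.

K has 5 vertices, 10 edges, 10 triangles, 5 3-simplices.
rank ∂_0 = 0, rank ∂_1 = 4 ⇒ b_0 = 5 − 0 − 4 = 1; all invariant factors of ∂_1 are 1 so no torsion. So H_0 ≅ Z.
rank ∂_1 = 4, rank ∂_2 = 6 ⇒ b_1 = 10 − 4 − 6 = 0; all invariant factors of ∂_2 are 1 so no torsion. So H_1 ≅ 0.
rank ∂_2 = 6, rank ∂_3 = 4 ⇒ b_2 = 10 − 6 − 4 = 0; all invariant factors of ∂_3 are 1 so no torsion. So H_2 ≅ 0.
rank ∂_3 = 4, rank ∂_4 = 0 ⇒ b_3 = 5 − 4 − 0 = 1. So H_3 ≅ Z.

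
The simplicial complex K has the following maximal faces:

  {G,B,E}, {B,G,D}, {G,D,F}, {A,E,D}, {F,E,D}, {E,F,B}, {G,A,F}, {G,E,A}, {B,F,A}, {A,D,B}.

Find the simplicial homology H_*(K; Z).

H_0 = Z,  H_1 = Z_2,  H_2 = 0.

K has 6 vertices, 15 edges, 10 triangles.
rank ∂_0 = 0, rank ∂_1 = 5 ⇒ b_0 = 6 − 0 − 5 = 1; all invariant factors of ∂_1 are 1 so no torsion. So H_0 ≅ Z.
rank ∂_1 = 5, rank ∂_2 = 10 ⇒ b_1 = 15 − 5 − 10 = 0; ∂_2 has invariant factor(s) [2] giving torsion. So H_1 ≅ Z_2.
rank ∂_2 = 10, rank ∂_3 = 0 ⇒ b_2 = 10 − 10 − 0 = 0. So H_2 ≅ 0.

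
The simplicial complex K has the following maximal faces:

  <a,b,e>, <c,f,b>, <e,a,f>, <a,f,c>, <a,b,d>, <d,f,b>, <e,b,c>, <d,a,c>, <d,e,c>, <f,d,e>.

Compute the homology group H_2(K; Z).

H_2 ≅ 0.

Order the vertices as a < b < c < d < e < f. Listing each simplex with vertices in this order, K has dimension 2 with simplices:

  0-simplices (6): a, b, c, d, e, f
  1-simplices (15): ab, ac, ad, ae, af, bc, bd, be, bf, cd, ce, cf, de, df, ef
  2-simplices (10): abd, abe, acd, acf, aef, bce, bcf, bdf, cde, def

giving chain groups C_0 ≅ Z^6, C_1 ≅ Z^15, C_2 ≅ Z^10.

∂_1: C_1 → C_0 is given by ∂[p,q] = [q] − [p]. For instance
  ∂cf = f − c.
The resulting 6×15 matrix has rank 5, and its Smith normal form has invariant factors (1,1,1,1,1).

∂_2: C_2 → C_1 maps a triangle to the signed sum of its edges. For instance
  ∂bce = ce − be + bc,
  ∂aef = ef − af + ae.
The 15×10 boundary matrix has rank 10 and Smith normal form diag(1,1,1,1,1,1,1,1,1,2).

Computing H_k = (kernel of ∂_k) / (image of ∂_{k+1}):

  H_2: rank ker ∂_2 − rank ∂_3 = (10 − 10) − 0 = 0, and there is no ∂_3, so H_2 ≅ 0.

(K is a triangulation of the real projective plane RP^2.)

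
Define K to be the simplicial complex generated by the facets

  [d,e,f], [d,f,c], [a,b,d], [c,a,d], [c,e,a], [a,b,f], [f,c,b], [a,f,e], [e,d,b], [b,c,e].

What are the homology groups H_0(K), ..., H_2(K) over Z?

H_0 ≅ Z,  H_1 ≅ Z/2,  H_2 = 0.

We work with the vertex ordering a < b < c < d < e < f. The simplices of K, each written with vertices in increasing order, are:

  0-simplices (6): a, b, c, d, e, f
  1-simplices (15): ab, ac, ad, ae, af, bc, bd, be, bf, cd, ce, cf, de, df, ef
  2-simplices (10): abd, abf, acd, ace, aef, bce, bcf, bde, cdf, def

so the chain groups are C_0 ≅ Z^6, C_1 ≅ Z^15, C_2 ≅ Z^10.

The boundary map ∂_1: C_1 → C_0 maps an edge to its endpoints' difference, ∂[p,q] = q − p. For instance
  ∂bc = c − b.
The 6×15 boundary matrix has rank 5 and Smith normal form diag(1,1,1,1,1).

The boundary map ∂_2: C_2 → C_1 sends each 2-simplex [p,q,r] to [q,r] − [p,r] + [p,q]. For instance
  ∂abd = bd − ad + ab,
  ∂acd = cd − ad + ac.
This gives a 15×10 integer matrix of rank 10; reducing to Smith normal form yields diagonal entries (1,1,1,1,1,1,1,1,1,2).

From H_k ≅ ker(∂_k) / im(∂_{k+1}) we obtain:

  H_0: rank C_0 − rank ∂_1 = 6 − 5 = 1, and the invariant factors of ∂_1 are all 1, so H_0 = Z.
  H_1: rank ker ∂_1 − rank ∂_2 = (15 − 5) − 10 = 0, and ∂_2 has invariant factor 2 > 1, so H_1 = Z/2.
  H_2: rank ker ∂_2 − rank ∂_3 = (10 − 10) − 0 = 0, and there is no ∂_3, so H_2 = 0.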